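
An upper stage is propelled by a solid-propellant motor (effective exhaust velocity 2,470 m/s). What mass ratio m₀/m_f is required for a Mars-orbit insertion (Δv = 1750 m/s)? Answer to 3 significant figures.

mass ratio ≈ 2.03

m₀/m_f = exp(Δv / v_e) = exp(1750 / 2470.0) = exp(0.7085) = 2.0309.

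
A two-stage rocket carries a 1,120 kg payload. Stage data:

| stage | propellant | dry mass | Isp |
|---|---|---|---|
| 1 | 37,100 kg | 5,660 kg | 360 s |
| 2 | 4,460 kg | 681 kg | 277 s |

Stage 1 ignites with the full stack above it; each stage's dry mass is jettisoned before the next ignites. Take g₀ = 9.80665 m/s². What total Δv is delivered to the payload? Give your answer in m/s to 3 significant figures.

Ignition mass of stage 1 = 37,100+5,660 + 4,460+681 + 1,120 = 49,021 kg.
Stage 1: m₀ = 49,021 kg, m_f = 49,021 − 37,100 = 11,921 kg; Δv = 360×9.80665×ln(4.112) = 3530.4×1.4139 ≈ 4992 m/s.
Stage 2: m₀ = 6,261 kg, m_f = 6,261 − 4,460 = 1,801 kg; Δv = 277×9.80665×ln(3.476) = 2716.4×1.2460 ≈ 3385 m/s.
Total Δv = 4992 + 3385 = 8377 m/s.

Δv ≈ 8380 m/s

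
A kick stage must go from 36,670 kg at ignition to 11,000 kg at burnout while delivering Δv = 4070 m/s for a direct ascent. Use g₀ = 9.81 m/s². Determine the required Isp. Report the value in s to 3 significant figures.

Isp ≈ 345 s

ln(m₀/m_f) = ln(36670/11000) = ln(3.334) = 1.2041.
By the Tsiolkovsky rocket equation, v_e = Δv / ln(m₀/m_f) = 4070 / 1.2041 = 3380.2 m/s.
Isp = v_e / g₀ = 3380.2 / 9.81 = 344.6 s.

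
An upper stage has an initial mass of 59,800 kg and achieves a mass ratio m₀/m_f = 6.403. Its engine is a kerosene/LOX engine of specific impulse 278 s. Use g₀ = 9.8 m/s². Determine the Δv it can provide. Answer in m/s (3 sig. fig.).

v_e = Isp · g₀ = 278 × 9.8 = 2724.4 m/s.
Δv = v_e · ln(6.403) = 2724.4 × 1.8568 ≈ 5058.6 m/s.

Δv ≈ 5060 m/s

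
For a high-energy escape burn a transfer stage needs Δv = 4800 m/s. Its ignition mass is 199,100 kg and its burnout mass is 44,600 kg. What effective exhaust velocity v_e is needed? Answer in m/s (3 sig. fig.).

v_e ≈ 3210 m/s

ln(m₀/m_f) = ln(199100/44600) = ln(4.464) = 1.4961.
Using Δv = v_e ln(m₀/m_f): v_e = Δv / ln(m₀/m_f) = 4800 / 1.4961 = 3208.4 m/s.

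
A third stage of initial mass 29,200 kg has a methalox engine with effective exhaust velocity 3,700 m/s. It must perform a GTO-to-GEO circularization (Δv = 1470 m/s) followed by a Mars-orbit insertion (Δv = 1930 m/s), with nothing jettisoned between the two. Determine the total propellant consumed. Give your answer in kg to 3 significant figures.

After the first burn: m = 29200 × exp(−1470/3700.0) = 29200 × 0.67213 = 19,626.2 kg.
After the second burn: m = 19,626.2 × exp(−1930/3700.0) = 19,626.2 × 0.59356 = 11,649.3 kg.
Total propellant = m₀ − m_final = 29200 − 11,649.3 = 17,550.7 kg.

total propellant consumed ≈ 17600 kg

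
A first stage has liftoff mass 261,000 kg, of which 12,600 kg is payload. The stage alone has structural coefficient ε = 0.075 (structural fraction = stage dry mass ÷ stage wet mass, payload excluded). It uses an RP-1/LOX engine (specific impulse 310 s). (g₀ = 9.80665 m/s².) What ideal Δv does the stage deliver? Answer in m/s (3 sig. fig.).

Stage wet mass = m₀ − payload = 261,000 − 12,600 = 248,400 kg.
Stage dry mass = ε × stage wet mass = 0.075 × 248,400 = 18,630 kg.
Burnout mass m_f = stage dry + payload = 18,630 + 12,600 = 31,230 kg.
v_e = Isp · g₀ = 310 × 9.80665 = 3040.1 m/s.
Using Δv = v_e ln(m₀/m_f): Δv = v_e · ln(261,000/31,230) = 3040.1 × ln(8.357) = 3040.1 × 2.1231 ≈ 6454 m/s.

Δv ≈ 6450 m/s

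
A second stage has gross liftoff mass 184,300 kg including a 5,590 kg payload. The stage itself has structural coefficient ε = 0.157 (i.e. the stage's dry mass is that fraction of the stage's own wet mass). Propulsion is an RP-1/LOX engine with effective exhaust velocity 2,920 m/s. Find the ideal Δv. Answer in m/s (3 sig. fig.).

Δv ≈ 4970 m/s

Stage wet mass = m₀ − payload = 184,300 − 5,590 = 178,710 kg.
Stage dry mass = ε × stage wet mass = 0.157 × 178,710 = 28,057.5 kg.
Burnout mass m_f = stage dry + payload = 28,057.5 + 5,590 = 33,647.5 kg.
From the ideal rocket equation, Δv = v_e · ln(184,300/33,647.5) = 2920.0 × ln(5.477) = 2920.0 × 1.7006 ≈ 4966 m/s.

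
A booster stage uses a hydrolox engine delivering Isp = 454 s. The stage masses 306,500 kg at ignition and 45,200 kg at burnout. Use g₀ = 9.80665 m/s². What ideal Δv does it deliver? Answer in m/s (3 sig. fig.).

Δv ≈ 8520 m/s

v_e = Isp · g₀ = 454 × 9.80665 = 4452.2 m/s.
Rocket equation: Δv = v_e · ln(m₀/m_f) = 4452.2 × ln(6.781) = 4452.2 × 1.9141 ≈ 8522.1 m/s.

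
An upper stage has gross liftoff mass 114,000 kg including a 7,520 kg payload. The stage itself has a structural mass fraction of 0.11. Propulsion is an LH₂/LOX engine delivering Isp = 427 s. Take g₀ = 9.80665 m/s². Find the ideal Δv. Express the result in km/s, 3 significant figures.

Stage wet mass = m₀ − payload = 114,000 − 7,520 = 106,480 kg.
Stage dry mass = ε × stage wet mass = 0.11 × 106,480 = 11,712.8 kg.
Burnout mass m_f = stage dry + payload = 11,712.8 + 7,520 = 19,232.8 kg.
v_e = Isp · g₀ = 427 × 9.80665 = 4187.4 m/s.
Δv = v_e · ln(114,000/19,232.8) = 4187.4 × ln(5.927) = 4187.4 × 1.7796 ≈ 7452 m/s.

Δv ≈ 7.45 km/s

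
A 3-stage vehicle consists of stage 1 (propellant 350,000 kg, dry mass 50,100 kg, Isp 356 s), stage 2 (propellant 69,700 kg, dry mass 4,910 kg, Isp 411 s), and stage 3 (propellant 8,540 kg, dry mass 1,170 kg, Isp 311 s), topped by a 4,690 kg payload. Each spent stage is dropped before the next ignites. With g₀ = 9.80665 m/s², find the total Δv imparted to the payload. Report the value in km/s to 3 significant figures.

Ignition mass of stage 1 = 350,000+50,100 + 69,700+4,910 + 8,540+1,170 + 4,690 = 489,110 kg.
Stage 1: m₀ = 489,110 kg, m_f = 489,110 − 350,000 = 139,110 kg; Δv = 356×9.80665×ln(3.516) = 3491.2×1.2573 ≈ 4390 m/s.
Stage 2: m₀ = 89,010 kg, m_f = 89,010 − 69,700 = 19,310 kg; Δv = 411×9.80665×ln(4.61) = 4030.5×1.5281 ≈ 6159 m/s.
Stage 3: m₀ = 14,400 kg, m_f = 14,400 − 8,540 = 5,860 kg; Δv = 311×9.80665×ln(2.457) = 3049.9×0.8991 ≈ 2742 m/s.
Total Δv = 4390 + 6159 + 2742 = 13291 m/s.

Δv ≈ 13.3 km/s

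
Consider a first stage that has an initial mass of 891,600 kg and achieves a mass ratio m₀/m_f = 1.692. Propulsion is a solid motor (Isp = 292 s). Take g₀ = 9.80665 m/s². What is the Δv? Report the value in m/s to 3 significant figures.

v_e = Isp · g₀ = 292 × 9.80665 = 2863.5 m/s.
Δv = v_e · ln(1.692) = 2863.5 × 0.5259 ≈ 1506.0 m/s.

Δv ≈ 1510 m/s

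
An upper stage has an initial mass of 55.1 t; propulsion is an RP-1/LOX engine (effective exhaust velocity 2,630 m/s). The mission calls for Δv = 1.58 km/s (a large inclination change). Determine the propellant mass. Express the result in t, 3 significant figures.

propellant mass ≈ 24.9 t

m₀/m_f = exp(Δv / v_e) = exp(1580 / 2630.0) = exp(0.6008) = 1.8235.
m_f = 55.1 / 1.8235 = 30.2166 t, so propellant = m₀ − m_f = 55.1 − 30.2166 = 24.8834 t.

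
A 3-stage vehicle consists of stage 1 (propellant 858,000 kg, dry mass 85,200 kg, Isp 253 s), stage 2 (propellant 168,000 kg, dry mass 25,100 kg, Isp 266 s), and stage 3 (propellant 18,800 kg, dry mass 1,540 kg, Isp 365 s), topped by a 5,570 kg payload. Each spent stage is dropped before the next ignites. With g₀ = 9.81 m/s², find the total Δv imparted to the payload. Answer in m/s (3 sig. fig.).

Ignition mass of stage 1 = 858,000+85,200 + 168,000+25,100 + 18,800+1,540 + 5,570 = 1,162,210 kg.
Stage 1: m₀ = 1,162,210 kg, m_f = 1,162,210 − 858,000 = 304,210 kg; Δv = 253×9.81×ln(3.82) = 2481.9×1.3404 ≈ 3327 m/s.
Stage 2: m₀ = 219,010 kg, m_f = 219,010 − 168,000 = 51,010 kg; Δv = 266×9.81×ln(4.293) = 2609.5×1.4571 ≈ 3802 m/s.
Stage 3: m₀ = 25,910 kg, m_f = 25,910 − 18,800 = 7,110 kg; Δv = 365×9.81×ln(3.644) = 3580.7×1.2931 ≈ 4630 m/s.
Total Δv = 3327 + 3802 + 4630 = 11759 m/s.

Δv ≈ 11800 m/s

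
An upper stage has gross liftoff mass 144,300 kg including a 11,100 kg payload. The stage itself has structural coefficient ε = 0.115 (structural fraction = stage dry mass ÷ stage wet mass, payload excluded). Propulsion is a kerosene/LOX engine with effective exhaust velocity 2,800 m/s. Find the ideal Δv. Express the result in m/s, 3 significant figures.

Stage wet mass = m₀ − payload = 144,300 − 11,100 = 133,200 kg.
Stage dry mass = ε × stage wet mass = 0.115 × 133,200 = 15,318 kg.
Burnout mass m_f = stage dry + payload = 15,318 + 11,100 = 26,418 kg.
By the Tsiolkovsky rocket equation, Δv = v_e · ln(144,300/26,418) = 2800.0 × ln(5.462) = 2800.0 × 1.6978 ≈ 4754 m/s.

Δv ≈ 4750 m/s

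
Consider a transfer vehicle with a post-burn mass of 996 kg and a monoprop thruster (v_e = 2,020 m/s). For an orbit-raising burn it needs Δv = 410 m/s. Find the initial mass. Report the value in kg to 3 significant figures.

initial mass ≈ 1220 kg

m₀/m_f = exp(Δv / v_e) = exp(410 / 2020.0) = exp(0.2030) = 1.2250.
m₀ = m_f × 1.2250 = 996 × 1.2250 = 1,220.1 kg.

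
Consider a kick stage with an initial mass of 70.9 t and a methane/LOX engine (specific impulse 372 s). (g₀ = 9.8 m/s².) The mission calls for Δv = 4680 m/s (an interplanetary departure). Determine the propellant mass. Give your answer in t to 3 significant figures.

v_e = Isp · g₀ = 372 × 9.8 = 3645.6 m/s.
From the ideal rocket equation, m₀/m_f = exp(Δv / v_e) = exp(4680 / 3645.6) = exp(1.2837) = 3.6101.
m_f = 70.9 / 3.6101 = 19.6393 t, so propellant = m₀ − m_f = 70.9 − 19.6393 = 51.2607 t.

propellant mass ≈ 51.3 t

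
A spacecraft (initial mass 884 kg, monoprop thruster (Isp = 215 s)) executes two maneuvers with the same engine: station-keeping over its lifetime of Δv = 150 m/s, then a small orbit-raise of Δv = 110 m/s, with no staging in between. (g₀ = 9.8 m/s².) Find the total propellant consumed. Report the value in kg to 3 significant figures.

v_e = Isp · g₀ = 215 × 9.8 = 2107.0 m/s.
After the first burn: m = 884 × exp(−150/2107.0) = 884 × 0.93128 = 823.252 kg.
After the second burn: m = 823.252 × exp(−110/2107.0) = 823.252 × 0.94913 = 781.373 kg.
Total propellant = m₀ − m_final = 884 − 781.373 = 102.627 kg.

total propellant consumed ≈ 103 kg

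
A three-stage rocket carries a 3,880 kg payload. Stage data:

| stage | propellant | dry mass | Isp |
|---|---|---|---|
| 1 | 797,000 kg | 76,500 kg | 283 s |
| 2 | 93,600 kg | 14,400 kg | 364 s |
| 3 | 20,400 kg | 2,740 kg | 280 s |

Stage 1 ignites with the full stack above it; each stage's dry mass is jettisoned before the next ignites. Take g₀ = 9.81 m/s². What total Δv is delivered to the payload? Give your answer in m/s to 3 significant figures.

Δv ≈ 12400 m/s

Ignition mass of stage 1 = 797,000+76,500 + 93,600+14,400 + 20,400+2,740 + 3,880 = 1,008,520 kg.
Stage 1: m₀ = 1,008,520 kg, m_f = 1,008,520 − 797,000 = 211,520 kg; Δv = 283×9.81×ln(4.768) = 2776.2×1.5619 ≈ 4336 m/s.
Stage 2: m₀ = 135,020 kg, m_f = 135,020 − 93,600 = 41,420 kg; Δv = 364×9.81×ln(3.26) = 3570.8×1.1817 ≈ 4220 m/s.
Stage 3: m₀ = 27,020 kg, m_f = 27,020 − 20,400 = 6,620 kg; Δv = 280×9.81×ln(4.082) = 2746.8×1.4065 ≈ 3863 m/s.
Total Δv = 4336 + 4220 + 3863 = 12419 m/s.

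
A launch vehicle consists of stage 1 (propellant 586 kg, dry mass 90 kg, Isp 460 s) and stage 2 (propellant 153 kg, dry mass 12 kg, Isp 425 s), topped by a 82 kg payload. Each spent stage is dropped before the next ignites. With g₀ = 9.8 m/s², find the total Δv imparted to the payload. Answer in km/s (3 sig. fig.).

Δv ≈ 8.57 km/s

Ignition mass of stage 1 = 586+90 + 153+12 + 82 = 923 kg.
Stage 1: m₀ = 923 kg, m_f = 923 − 586 = 337 kg; Δv = 460×9.8×ln(2.739) = 4508.0×1.0075 ≈ 4542 m/s.
Stage 2: m₀ = 247 kg, m_f = 247 − 153 = 94 kg; Δv = 425×9.8×ln(2.628) = 4165.0×0.9661 ≈ 4024 m/s.
Total Δv = 4542 + 4024 = 8566 m/s.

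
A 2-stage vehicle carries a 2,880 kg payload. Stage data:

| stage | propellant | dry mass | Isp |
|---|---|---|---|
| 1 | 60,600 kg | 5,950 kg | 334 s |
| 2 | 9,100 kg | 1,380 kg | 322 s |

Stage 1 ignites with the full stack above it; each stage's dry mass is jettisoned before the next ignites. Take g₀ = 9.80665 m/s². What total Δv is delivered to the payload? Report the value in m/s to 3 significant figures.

Δv ≈ 8260 m/s

Ignition mass of stage 1 = 60,600+5,950 + 9,100+1,380 + 2,880 = 79,910 kg.
Stage 1: m₀ = 79,910 kg, m_f = 79,910 − 60,600 = 19,310 kg; Δv = 334×9.80665×ln(4.138) = 3275.4×1.4203 ≈ 4652 m/s.
Stage 2: m₀ = 13,360 kg, m_f = 13,360 − 9,100 = 4,260 kg; Δv = 322×9.80665×ln(3.136) = 3157.7×1.1430 ≈ 3609 m/s.
Total Δv = 4652 + 3609 = 8261 m/s.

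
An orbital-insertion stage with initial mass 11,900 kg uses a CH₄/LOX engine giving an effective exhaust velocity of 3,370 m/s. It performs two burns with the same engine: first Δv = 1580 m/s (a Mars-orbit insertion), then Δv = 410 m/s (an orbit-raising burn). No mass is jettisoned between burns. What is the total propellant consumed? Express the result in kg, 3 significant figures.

After the first burn: m = 11900 × exp(−1580/3370.0) = 11900 × 0.62573 = 7,446.19 kg.
After the second burn: m = 7,446.19 × exp(−410/3370.0) = 7,446.19 × 0.88545 = 6,593.23 kg.
Total propellant = m₀ − m_final = 11900 − 6,593.23 = 5,306.77 kg.

total propellant consumed ≈ 5310 kg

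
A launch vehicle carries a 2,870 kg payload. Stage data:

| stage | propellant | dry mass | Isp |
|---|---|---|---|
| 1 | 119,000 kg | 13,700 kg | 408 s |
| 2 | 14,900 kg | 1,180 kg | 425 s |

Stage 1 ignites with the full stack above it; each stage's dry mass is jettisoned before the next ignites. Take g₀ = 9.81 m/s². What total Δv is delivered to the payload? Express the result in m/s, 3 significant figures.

Ignition mass of stage 1 = 119,000+13,700 + 14,900+1,180 + 2,870 = 151,650 kg.
Stage 1: m₀ = 151,650 kg, m_f = 151,650 − 119,000 = 32,650 kg; Δv = 408×9.81×ln(4.645) = 4002.5×1.5357 ≈ 6147 m/s.
Stage 2: m₀ = 18,950 kg, m_f = 18,950 − 14,900 = 4,050 kg; Δv = 425×9.81×ln(4.679) = 4169.2×1.5431 ≈ 6434 m/s.
Total Δv = 6147 + 6434 = 12581 m/s.

Δv ≈ 12600 m/s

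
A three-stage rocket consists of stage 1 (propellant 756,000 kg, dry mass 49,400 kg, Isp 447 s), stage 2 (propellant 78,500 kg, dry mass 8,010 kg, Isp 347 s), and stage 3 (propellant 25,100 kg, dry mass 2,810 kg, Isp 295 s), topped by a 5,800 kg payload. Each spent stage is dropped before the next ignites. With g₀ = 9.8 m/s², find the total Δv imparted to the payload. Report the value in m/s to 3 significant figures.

Δv ≈ 15000 m/s

Ignition mass of stage 1 = 756,000+49,400 + 78,500+8,010 + 25,100+2,810 + 5,800 = 925,620 kg.
Stage 1: m₀ = 925,620 kg, m_f = 925,620 − 756,000 = 169,620 kg; Δv = 447×9.8×ln(5.457) = 4380.6×1.6969 ≈ 7433 m/s.
Stage 2: m₀ = 120,220 kg, m_f = 120,220 − 78,500 = 41,720 kg; Δv = 347×9.8×ln(2.882) = 3400.6×1.0583 ≈ 3599 m/s.
Stage 3: m₀ = 33,710 kg, m_f = 33,710 − 25,100 = 8,610 kg; Δv = 295×9.8×ln(3.915) = 2891.0×1.3649 ≈ 3946 m/s.
Total Δv = 7433 + 3599 + 3946 = 14978 m/s.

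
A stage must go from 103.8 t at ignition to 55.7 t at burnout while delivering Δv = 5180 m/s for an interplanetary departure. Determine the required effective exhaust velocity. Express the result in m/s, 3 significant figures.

v_e ≈ 8320 m/s

ln(m₀/m_f) = ln(103800/55700) = ln(1.864) = 0.6225.
v_e = Δv / ln(m₀/m_f) = 5180 / 0.6225 = 8321.5 m/s.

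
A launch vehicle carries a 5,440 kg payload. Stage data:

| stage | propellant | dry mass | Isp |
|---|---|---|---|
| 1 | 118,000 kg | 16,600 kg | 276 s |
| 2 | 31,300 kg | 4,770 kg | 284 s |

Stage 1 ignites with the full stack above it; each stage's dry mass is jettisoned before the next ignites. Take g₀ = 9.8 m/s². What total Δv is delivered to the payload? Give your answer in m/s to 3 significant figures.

Ignition mass of stage 1 = 118,000+16,600 + 31,300+4,770 + 5,440 = 176,110 kg.
Stage 1: m₀ = 176,110 kg, m_f = 176,110 − 118,000 = 58,110 kg; Δv = 276×9.8×ln(3.031) = 2704.8×1.1088 ≈ 2999 m/s.
Stage 2: m₀ = 41,510 kg, m_f = 41,510 − 31,300 = 10,210 kg; Δv = 284×9.8×ln(4.066) = 2783.2×1.4026 ≈ 3904 m/s.
Total Δv = 2999 + 3904 = 6903 m/s.

Δv ≈ 6900 m/s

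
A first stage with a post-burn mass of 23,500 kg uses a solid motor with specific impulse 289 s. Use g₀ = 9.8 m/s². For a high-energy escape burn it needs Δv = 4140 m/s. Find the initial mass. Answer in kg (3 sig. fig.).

initial mass ≈ 101000 kg

v_e = Isp · g₀ = 289 × 9.8 = 2832.2 m/s.
Rocket equation: m₀/m_f = exp(Δv / v_e) = exp(4140 / 2832.2) = exp(1.4618) = 4.3135.
m₀ = m_f × 4.3135 = 23,500 × 4.3135 = 101,367 kg.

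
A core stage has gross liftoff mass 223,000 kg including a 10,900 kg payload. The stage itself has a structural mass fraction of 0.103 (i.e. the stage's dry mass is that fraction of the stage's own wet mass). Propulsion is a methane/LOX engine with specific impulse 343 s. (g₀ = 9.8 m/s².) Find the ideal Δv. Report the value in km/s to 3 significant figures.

Δv ≈ 6.45 km/s

Stage wet mass = m₀ − payload = 223,000 − 10,900 = 212,100 kg.
Stage dry mass = ε × stage wet mass = 0.103 × 212,100 = 21,846.3 kg.
Burnout mass m_f = stage dry + payload = 21,846.3 + 10,900 = 32,746.3 kg.
v_e = Isp · g₀ = 343 × 9.8 = 3361.4 m/s.
Rocket equation: Δv = v_e · ln(223,000/32,746.3) = 3361.4 × ln(6.81) = 3361.4 × 1.9184 ≈ 6448 m/s.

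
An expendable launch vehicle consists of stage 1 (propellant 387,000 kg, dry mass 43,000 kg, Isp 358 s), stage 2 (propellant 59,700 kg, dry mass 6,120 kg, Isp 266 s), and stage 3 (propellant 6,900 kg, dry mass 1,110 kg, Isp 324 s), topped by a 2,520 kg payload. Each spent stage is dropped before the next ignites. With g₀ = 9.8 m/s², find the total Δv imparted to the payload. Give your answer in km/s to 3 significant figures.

Δv ≈ 12.4 km/s

Ignition mass of stage 1 = 387,000+43,000 + 59,700+6,120 + 6,900+1,110 + 2,520 = 506,350 kg.
Stage 1: m₀ = 506,350 kg, m_f = 506,350 − 387,000 = 119,350 kg; Δv = 358×9.8×ln(4.243) = 3508.4×1.4452 ≈ 5070 m/s.
Stage 2: m₀ = 76,350 kg, m_f = 76,350 − 59,700 = 16,650 kg; Δv = 266×9.8×ln(4.586) = 2606.8×1.5229 ≈ 3970 m/s.
Stage 3: m₀ = 10,530 kg, m_f = 10,530 − 6,900 = 3,630 kg; Δv = 324×9.8×ln(2.901) = 3175.2×1.0650 ≈ 3382 m/s.
Total Δv = 5070 + 3970 + 3382 = 12422 m/s.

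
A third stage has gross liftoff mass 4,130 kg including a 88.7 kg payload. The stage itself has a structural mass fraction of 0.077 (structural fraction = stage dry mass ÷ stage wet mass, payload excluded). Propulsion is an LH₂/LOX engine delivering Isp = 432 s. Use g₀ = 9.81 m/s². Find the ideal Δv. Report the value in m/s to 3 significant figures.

Δv ≈ 9890 m/s

Stage wet mass = m₀ − payload = 4,130 − 88.7 = 4,041.3 kg.
Stage dry mass = ε × stage wet mass = 0.077 × 4,041.3 = 311.18 kg.
Burnout mass m_f = stage dry + payload = 311.18 + 88.7 = 399.88 kg.
v_e = Isp · g₀ = 432 × 9.81 = 4237.9 m/s.
Δv = v_e · ln(4,130/399.88) = 4237.9 × ln(10.33) = 4237.9 × 2.3349 ≈ 9895 m/s.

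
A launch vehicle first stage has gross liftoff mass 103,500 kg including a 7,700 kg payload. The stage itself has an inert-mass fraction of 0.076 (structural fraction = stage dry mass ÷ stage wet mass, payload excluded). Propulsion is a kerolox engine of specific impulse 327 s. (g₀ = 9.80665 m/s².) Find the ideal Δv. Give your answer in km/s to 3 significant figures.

Stage wet mass = m₀ − payload = 103,500 − 7,700 = 95,800 kg.
Stage dry mass = ε × stage wet mass = 0.076 × 95,800 = 7,280.8 kg.
Burnout mass m_f = stage dry + payload = 7,280.8 + 7,700 = 14,980.8 kg.
v_e = Isp · g₀ = 327 × 9.80665 = 3206.8 m/s.
Δv = v_e · ln(103,500/14,980.8) = 3206.8 × ln(6.909) = 3206.8 × 1.9328 ≈ 6198 m/s.

Δv ≈ 6.20 km/s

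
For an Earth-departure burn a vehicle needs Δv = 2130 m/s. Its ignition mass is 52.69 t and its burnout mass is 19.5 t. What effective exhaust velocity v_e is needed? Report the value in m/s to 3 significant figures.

ln(m₀/m_f) = ln(52690/19500) = ln(2.702) = 0.9940.
From the ideal rocket equation, v_e = Δv / ln(m₀/m_f) = 2130 / 0.9940 = 2142.8 m/s.

v_e ≈ 2140 m/s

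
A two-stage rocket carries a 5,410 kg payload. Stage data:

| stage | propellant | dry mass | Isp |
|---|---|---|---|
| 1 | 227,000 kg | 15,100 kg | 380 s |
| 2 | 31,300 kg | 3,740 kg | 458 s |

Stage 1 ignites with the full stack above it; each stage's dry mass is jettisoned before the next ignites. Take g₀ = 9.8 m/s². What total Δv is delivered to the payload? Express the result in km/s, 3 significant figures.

Δv ≈ 12.7 km/s

Ignition mass of stage 1 = 227,000+15,100 + 31,300+3,740 + 5,410 = 282,550 kg.
Stage 1: m₀ = 282,550 kg, m_f = 282,550 − 227,000 = 55,550 kg; Δv = 380×9.8×ln(5.086) = 3724.0×1.6266 ≈ 6057 m/s.
Stage 2: m₀ = 40,450 kg, m_f = 40,450 − 31,300 = 9,150 kg; Δv = 458×9.8×ln(4.421) = 4488.4×1.4863 ≈ 6671 m/s.
Total Δv = 6057 + 6671 = 12728 m/s.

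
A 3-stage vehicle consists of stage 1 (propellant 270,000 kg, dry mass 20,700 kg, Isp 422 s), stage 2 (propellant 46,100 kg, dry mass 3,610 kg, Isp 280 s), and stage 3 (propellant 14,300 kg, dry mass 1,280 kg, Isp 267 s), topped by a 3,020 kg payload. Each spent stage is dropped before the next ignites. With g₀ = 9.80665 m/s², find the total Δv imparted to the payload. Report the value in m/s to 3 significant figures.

Ignition mass of stage 1 = 270,000+20,700 + 46,100+3,610 + 14,300+1,280 + 3,020 = 359,010 kg.
Stage 1: m₀ = 359,010 kg, m_f = 359,010 − 270,000 = 89,010 kg; Δv = 422×9.80665×ln(4.033) = 4138.4×1.3946 ≈ 5771 m/s.
Stage 2: m₀ = 68,310 kg, m_f = 68,310 − 46,100 = 22,210 kg; Δv = 280×9.80665×ln(3.076) = 2745.9×1.1235 ≈ 3085 m/s.
Stage 3: m₀ = 18,600 kg, m_f = 18,600 − 14,300 = 4,300 kg; Δv = 267×9.80665×ln(4.326) = 2618.4×1.4645 ≈ 3835 m/s.
Total Δv = 5771 + 3085 + 3835 = 12691 m/s.

Δv ≈ 12700 m/s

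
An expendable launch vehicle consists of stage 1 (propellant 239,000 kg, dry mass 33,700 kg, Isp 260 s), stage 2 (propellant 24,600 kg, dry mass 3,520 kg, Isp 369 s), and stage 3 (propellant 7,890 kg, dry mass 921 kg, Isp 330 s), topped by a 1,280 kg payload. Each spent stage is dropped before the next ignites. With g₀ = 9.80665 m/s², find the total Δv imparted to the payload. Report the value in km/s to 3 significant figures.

Δv ≈ 12.4 km/s

Ignition mass of stage 1 = 239,000+33,700 + 24,600+3,520 + 7,890+921 + 1,280 = 310,911 kg.
Stage 1: m₀ = 310,911 kg, m_f = 310,911 − 239,000 = 71,911 kg; Δv = 260×9.80665×ln(4.324) = 2549.7×1.4641 ≈ 3733 m/s.
Stage 2: m₀ = 38,211 kg, m_f = 38,211 − 24,600 = 13,611 kg; Δv = 369×9.80665×ln(2.807) = 3618.7×1.0322 ≈ 3735 m/s.
Stage 3: m₀ = 10,091 kg, m_f = 10,091 − 7,890 = 2,201 kg; Δv = 330×9.80665×ln(4.585) = 3236.2×1.5227 ≈ 4928 m/s.
Total Δv = 3733 + 3735 + 4928 = 12396 m/s.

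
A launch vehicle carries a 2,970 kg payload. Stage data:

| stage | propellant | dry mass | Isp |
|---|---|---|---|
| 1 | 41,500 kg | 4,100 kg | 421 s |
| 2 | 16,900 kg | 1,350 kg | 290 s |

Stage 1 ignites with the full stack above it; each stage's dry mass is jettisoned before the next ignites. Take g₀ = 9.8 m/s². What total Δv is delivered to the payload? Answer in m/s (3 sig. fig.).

Δv ≈ 8530 m/s

Ignition mass of stage 1 = 41,500+4,100 + 16,900+1,350 + 2,970 = 66,820 kg.
Stage 1: m₀ = 66,820 kg, m_f = 66,820 − 41,500 = 25,320 kg; Δv = 421×9.8×ln(2.639) = 4125.8×0.9704 ≈ 4004 m/s.
Stage 2: m₀ = 21,220 kg, m_f = 21,220 − 16,900 = 4,320 kg; Δv = 290×9.8×ln(4.912) = 2842.0×1.5917 ≈ 4524 m/s.
Total Δv = 4004 + 4524 = 8528 m/s.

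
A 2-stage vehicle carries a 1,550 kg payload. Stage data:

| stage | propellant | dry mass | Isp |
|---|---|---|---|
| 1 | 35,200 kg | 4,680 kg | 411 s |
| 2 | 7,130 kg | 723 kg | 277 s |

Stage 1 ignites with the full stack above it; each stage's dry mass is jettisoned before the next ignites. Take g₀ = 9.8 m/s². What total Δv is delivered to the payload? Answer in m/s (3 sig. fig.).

Δv ≈ 8900 m/s

Ignition mass of stage 1 = 35,200+4,680 + 7,130+723 + 1,550 = 49,283 kg.
Stage 1: m₀ = 49,283 kg, m_f = 49,283 − 35,200 = 14,083 kg; Δv = 411×9.8×ln(3.499) = 4027.8×1.2526 ≈ 5045 m/s.
Stage 2: m₀ = 9,403 kg, m_f = 9,403 − 7,130 = 2,273 kg; Δv = 277×9.8×ln(4.137) = 2714.6×1.4199 ≈ 3855 m/s.
Total Δv = 5045 + 3855 = 8900 m/s.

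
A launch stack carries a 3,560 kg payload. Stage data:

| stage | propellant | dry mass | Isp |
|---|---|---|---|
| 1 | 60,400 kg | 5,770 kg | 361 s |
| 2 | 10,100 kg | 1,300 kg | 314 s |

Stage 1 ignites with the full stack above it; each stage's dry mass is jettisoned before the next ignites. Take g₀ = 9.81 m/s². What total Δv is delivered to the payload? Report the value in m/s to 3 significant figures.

Δv ≈ 8300 m/s

Ignition mass of stage 1 = 60,400+5,770 + 10,100+1,300 + 3,560 = 81,130 kg.
Stage 1: m₀ = 81,130 kg, m_f = 81,130 − 60,400 = 20,730 kg; Δv = 361×9.81×ln(3.914) = 3541.4×1.3645 ≈ 4832 m/s.
Stage 2: m₀ = 14,960 kg, m_f = 14,960 − 10,100 = 4,860 kg; Δv = 314×9.81×ln(3.078) = 3080.3×1.1243 ≈ 3463 m/s.
Total Δv = 4832 + 3463 = 8295 m/s.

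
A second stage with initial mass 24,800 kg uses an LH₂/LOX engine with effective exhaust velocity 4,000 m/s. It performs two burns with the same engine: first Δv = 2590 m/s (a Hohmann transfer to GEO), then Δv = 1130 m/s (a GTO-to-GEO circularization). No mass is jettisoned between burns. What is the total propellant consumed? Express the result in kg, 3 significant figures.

After the first burn: m = 24800 × exp(−2590/4000.0) = 24800 × 0.52335 = 12,979.1 kg.
After the second burn: m = 12,979.1 × exp(−1130/4000.0) = 12,979.1 × 0.75390 = 9,784.94 kg.
Total propellant = m₀ − m_final = 24800 − 9,784.94 = 15,015.06 kg.

total propellant consumed ≈ 15000 kg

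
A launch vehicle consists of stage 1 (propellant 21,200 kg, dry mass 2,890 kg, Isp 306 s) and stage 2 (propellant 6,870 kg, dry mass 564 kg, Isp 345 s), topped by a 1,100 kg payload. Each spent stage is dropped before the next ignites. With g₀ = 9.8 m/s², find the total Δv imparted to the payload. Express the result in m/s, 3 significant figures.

Ignition mass of stage 1 = 21,200+2,890 + 6,870+564 + 1,100 = 32,624 kg.
Stage 1: m₀ = 32,624 kg, m_f = 32,624 − 21,200 = 11,424 kg; Δv = 306×9.8×ln(2.856) = 2998.8×1.0493 ≈ 3147 m/s.
Stage 2: m₀ = 8,534 kg, m_f = 8,534 − 6,870 = 1,664 kg; Δv = 345×9.8×ln(5.129) = 3381.0×1.6348 ≈ 5527 m/s.
Total Δv = 3147 + 5527 = 8674 m/s.

Δv ≈ 8670 m/s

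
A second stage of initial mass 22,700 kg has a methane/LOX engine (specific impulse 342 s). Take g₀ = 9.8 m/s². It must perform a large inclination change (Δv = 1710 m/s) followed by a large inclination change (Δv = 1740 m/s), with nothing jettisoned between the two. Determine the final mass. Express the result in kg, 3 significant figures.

v_e = Isp · g₀ = 342 × 9.8 = 3351.6 m/s.
After the first burn: m = 22700 × exp(−1710/3351.6) = 22700 × 0.60037 = 13,628.4 kg.
After the second burn: m = 13,628.4 × exp(−1740/3351.6) = 13,628.4 × 0.59502 = 8,109.17 kg.

final mass ≈ 8110 kg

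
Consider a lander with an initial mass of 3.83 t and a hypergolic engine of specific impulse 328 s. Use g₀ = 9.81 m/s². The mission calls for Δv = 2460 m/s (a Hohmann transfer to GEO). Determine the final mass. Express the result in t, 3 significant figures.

v_e = Isp · g₀ = 328 × 9.81 = 3217.7 m/s.
m₀/m_f = exp(Δv / v_e) = exp(2460 / 3217.7) = exp(0.7645) = 2.1480.
m_f = m₀ / 2.1480 = 3.83 / 2.1480 = 1.78305 t.

final mass ≈ 1.78 t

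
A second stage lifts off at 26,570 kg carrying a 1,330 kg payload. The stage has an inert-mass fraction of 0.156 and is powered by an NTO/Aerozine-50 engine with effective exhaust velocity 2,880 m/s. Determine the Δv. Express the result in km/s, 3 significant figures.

Δv ≈ 4.66 km/s

Stage wet mass = m₀ − payload = 26,570 − 1,330 = 25,240 kg.
Stage dry mass = ε × stage wet mass = 0.156 × 25,240 = 3,937.44 kg.
Burnout mass m_f = stage dry + payload = 3,937.44 + 1,330 = 5,267.44 kg.
Rocket equation: Δv = v_e · ln(26,570/5,267.44) = 2880.0 × ln(5.044) = 2880.0 × 1.6182 ≈ 4661 m/s.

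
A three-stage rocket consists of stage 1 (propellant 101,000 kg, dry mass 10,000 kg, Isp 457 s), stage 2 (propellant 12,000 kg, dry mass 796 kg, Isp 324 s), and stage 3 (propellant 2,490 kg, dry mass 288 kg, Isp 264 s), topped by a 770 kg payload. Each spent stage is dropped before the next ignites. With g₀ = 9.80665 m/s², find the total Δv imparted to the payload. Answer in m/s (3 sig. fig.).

Ignition mass of stage 1 = 101,000+10,000 + 12,000+796 + 2,490+288 + 770 = 127,344 kg.
Stage 1: m₀ = 127,344 kg, m_f = 127,344 − 101,000 = 26,344 kg; Δv = 457×9.80665×ln(4.834) = 4481.6×1.5757 ≈ 7062 m/s.
Stage 2: m₀ = 16,344 kg, m_f = 16,344 − 12,000 = 4,344 kg; Δv = 324×9.80665×ln(3.762) = 3177.4×1.3251 ≈ 4210 m/s.
Stage 3: m₀ = 3,548 kg, m_f = 3,548 − 2,490 = 1,058 kg; Δv = 264×9.80665×ln(3.353) = 2589.0×1.2100 ≈ 3133 m/s.
Total Δv = 7062 + 4210 + 3133 = 14405 m/s.

Δv ≈ 14400 m/s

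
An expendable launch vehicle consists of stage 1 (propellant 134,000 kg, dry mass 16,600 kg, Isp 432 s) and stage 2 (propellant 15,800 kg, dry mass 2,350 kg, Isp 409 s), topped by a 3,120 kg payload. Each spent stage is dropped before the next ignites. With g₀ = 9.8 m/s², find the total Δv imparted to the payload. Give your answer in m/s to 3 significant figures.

Δv ≈ 11800 m/s

Ignition mass of stage 1 = 134,000+16,600 + 15,800+2,350 + 3,120 = 171,870 kg.
Stage 1: m₀ = 171,870 kg, m_f = 171,870 − 134,000 = 37,870 kg; Δv = 432×9.8×ln(4.538) = 4233.6×1.5126 ≈ 6404 m/s.
Stage 2: m₀ = 21,270 kg, m_f = 21,270 − 15,800 = 5,470 kg; Δv = 409×9.8×ln(3.888) = 4008.2×1.3580 ≈ 5443 m/s.
Total Δv = 6404 + 5443 = 11847 m/s.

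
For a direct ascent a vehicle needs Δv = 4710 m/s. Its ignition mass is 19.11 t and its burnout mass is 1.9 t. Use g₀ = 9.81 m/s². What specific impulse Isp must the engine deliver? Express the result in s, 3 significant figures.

Isp ≈ 208 s

ln(m₀/m_f) = ln(19110/1900) = ln(10.06) = 2.3084.
From the ideal rocket equation, v_e = Δv / ln(m₀/m_f) = 4710 / 2.3084 = 2040.4 m/s.
Isp = v_e / g₀ = 2040.4 / 9.81 = 208.0 s.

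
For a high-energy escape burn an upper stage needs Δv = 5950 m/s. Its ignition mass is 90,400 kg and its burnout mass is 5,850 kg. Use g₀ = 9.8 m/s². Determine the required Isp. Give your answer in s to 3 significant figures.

ln(m₀/m_f) = ln(90400/5850) = ln(15.45) = 2.7378.
From the ideal rocket equation, v_e = Δv / ln(m₀/m_f) = 5950 / 2.7378 = 2173.3 m/s.
Isp = v_e / g₀ = 2173.3 / 9.8 = 221.8 s.

Isp ≈ 222 s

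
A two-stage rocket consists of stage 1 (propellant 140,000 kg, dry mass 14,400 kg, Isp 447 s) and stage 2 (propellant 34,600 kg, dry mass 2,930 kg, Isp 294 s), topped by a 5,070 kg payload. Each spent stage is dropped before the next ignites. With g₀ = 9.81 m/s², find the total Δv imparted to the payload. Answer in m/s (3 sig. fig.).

Ignition mass of stage 1 = 140,000+14,400 + 34,600+2,930 + 5,070 = 197,000 kg.
Stage 1: m₀ = 197,000 kg, m_f = 197,000 − 140,000 = 57,000 kg; Δv = 447×9.81×ln(3.456) = 4385.1×1.2402 ≈ 5438 m/s.
Stage 2: m₀ = 42,600 kg, m_f = 42,600 − 34,600 = 8,000 kg; Δv = 294×9.81×ln(5.325) = 2884.1×1.6724 ≈ 4823 m/s.
Total Δv = 5438 + 4823 = 10261 m/s.

Δv ≈ 10300 m/s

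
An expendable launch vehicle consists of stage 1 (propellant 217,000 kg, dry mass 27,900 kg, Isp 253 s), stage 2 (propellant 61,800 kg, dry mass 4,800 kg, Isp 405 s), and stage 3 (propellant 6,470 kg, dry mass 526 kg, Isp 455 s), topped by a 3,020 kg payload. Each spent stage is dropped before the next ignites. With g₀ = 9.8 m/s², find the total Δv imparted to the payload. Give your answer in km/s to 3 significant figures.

Δv ≈ 13.9 km/s

Ignition mass of stage 1 = 217,000+27,900 + 61,800+4,800 + 6,470+526 + 3,020 = 321,516 kg.
Stage 1: m₀ = 321,516 kg, m_f = 321,516 − 217,000 = 104,516 kg; Δv = 253×9.8×ln(3.076) = 2479.4×1.1237 ≈ 2786 m/s.
Stage 2: m₀ = 76,616 kg, m_f = 76,616 − 61,800 = 14,816 kg; Δv = 405×9.8×ln(5.171) = 3969.0×1.6431 ≈ 6521 m/s.
Stage 3: m₀ = 10,016 kg, m_f = 10,016 − 6,470 = 3,546 kg; Δv = 455×9.8×ln(2.825) = 4459.0×1.0384 ≈ 4630 m/s.
Total Δv = 2786 + 6521 + 4630 = 13937 m/s.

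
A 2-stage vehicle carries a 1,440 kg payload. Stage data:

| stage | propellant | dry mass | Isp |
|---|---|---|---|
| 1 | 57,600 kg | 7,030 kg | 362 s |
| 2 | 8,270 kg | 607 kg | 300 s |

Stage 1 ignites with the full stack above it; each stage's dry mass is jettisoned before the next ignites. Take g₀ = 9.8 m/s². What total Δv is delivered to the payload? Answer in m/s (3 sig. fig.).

Ignition mass of stage 1 = 57,600+7,030 + 8,270+607 + 1,440 = 74,947 kg.
Stage 1: m₀ = 74,947 kg, m_f = 74,947 − 57,600 = 17,347 kg; Δv = 362×9.8×ln(4.32) = 3547.6×1.4634 ≈ 5191 m/s.
Stage 2: m₀ = 10,317 kg, m_f = 10,317 − 8,270 = 2,047 kg; Δv = 300×9.8×ln(5.04) = 2940.0×1.6174 ≈ 4755 m/s.
Total Δv = 5191 + 4755 = 9946 m/s.

Δv ≈ 9950 m/s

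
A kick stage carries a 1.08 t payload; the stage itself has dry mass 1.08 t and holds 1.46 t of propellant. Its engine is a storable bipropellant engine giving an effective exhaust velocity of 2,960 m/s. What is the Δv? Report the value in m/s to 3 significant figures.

m₀ = payload + dry + propellant = 1.08 + 1.08 + 1.46 = 3.62 t.
m_f = payload + dry = 1.08 + 1.08 = 2.16 t.
Rocket equation: Δv = v_e · ln(m₀/m_f) = 2960.0 × ln(1.676) = 2960.0 × 0.5164 ≈ 1528.4 m/s.

Δv ≈ 1530 m/s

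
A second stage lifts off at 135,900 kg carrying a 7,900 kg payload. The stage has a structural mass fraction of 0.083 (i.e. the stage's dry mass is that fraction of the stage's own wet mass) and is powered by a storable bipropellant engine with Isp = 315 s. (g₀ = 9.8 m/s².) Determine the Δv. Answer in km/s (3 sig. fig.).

Δv ≈ 6.15 km/s

Stage wet mass = m₀ − payload = 135,900 − 7,900 = 128,000 kg.
Stage dry mass = ε × stage wet mass = 0.083 × 128,000 = 10,624 kg.
Burnout mass m_f = stage dry + payload = 10,624 + 7,900 = 18,524 kg.
v_e = Isp · g₀ = 315 × 9.8 = 3087.0 m/s.
From the ideal rocket equation, Δv = v_e · ln(135,900/18,524) = 3087.0 × ln(7.336) = 3087.0 × 1.9929 ≈ 6152 m/s.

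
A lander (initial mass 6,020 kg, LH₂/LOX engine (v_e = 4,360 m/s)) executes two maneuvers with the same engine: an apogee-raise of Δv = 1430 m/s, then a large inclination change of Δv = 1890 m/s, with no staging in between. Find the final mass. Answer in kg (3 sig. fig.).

final mass ≈ 2810 kg

After the first burn: m = 6020 × exp(−1430/4360.0) = 6020 × 0.72038 = 4,336.69 kg.
After the second burn: m = 4,336.69 × exp(−1890/4360.0) = 4,336.69 × 0.64825 = 2,811.26 kg.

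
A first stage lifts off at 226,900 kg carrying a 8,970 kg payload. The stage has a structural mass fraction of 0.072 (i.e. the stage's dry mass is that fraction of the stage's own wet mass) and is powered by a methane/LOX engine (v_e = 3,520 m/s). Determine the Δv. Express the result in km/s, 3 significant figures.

Δv ≈ 7.81 km/s

Stage wet mass = m₀ − payload = 226,900 − 8,970 = 217,930 kg.
Stage dry mass = ε × stage wet mass = 0.072 × 217,930 = 15,691 kg.
Burnout mass m_f = stage dry + payload = 15,691 + 8,970 = 24,661 kg.
Δv = v_e · ln(226,900/24,661) = 3520.0 × ln(9.201) = 3520.0 × 2.2193 ≈ 7812 m/s.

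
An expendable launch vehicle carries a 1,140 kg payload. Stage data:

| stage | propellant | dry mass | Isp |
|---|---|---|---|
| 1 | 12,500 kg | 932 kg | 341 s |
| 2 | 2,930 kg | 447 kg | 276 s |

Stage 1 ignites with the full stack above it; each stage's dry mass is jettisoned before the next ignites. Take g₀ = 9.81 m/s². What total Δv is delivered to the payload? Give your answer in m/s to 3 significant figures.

Δv ≈ 6820 m/s

Ignition mass of stage 1 = 12,500+932 + 2,930+447 + 1,140 = 17,949 kg.
Stage 1: m₀ = 17,949 kg, m_f = 17,949 − 12,500 = 5,449 kg; Δv = 341×9.81×ln(3.294) = 3345.2×1.1921 ≈ 3988 m/s.
Stage 2: m₀ = 4,517 kg, m_f = 4,517 − 2,930 = 1,587 kg; Δv = 276×9.81×ln(2.846) = 2707.6×1.0460 ≈ 2832 m/s.
Total Δv = 3988 + 2832 = 6820 m/s.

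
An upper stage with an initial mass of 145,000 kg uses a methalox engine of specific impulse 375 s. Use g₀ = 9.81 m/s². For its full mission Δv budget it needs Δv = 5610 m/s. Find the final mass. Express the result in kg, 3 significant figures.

v_e = Isp · g₀ = 375 × 9.81 = 3678.8 m/s.
Rocket equation: m₀/m_f = exp(Δv / v_e) = exp(5610 / 3678.8) = exp(1.5250) = 4.5950.
m_f = m₀ / 4.5950 = 145,000 / 4.5950 = 31,556 kg.

final mass ≈ 31600 kg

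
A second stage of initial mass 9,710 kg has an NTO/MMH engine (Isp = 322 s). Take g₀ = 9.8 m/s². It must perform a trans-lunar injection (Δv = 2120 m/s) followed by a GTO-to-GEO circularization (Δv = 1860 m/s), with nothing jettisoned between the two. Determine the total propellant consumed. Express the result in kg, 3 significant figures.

v_e = Isp · g₀ = 322 × 9.8 = 3155.6 m/s.
After the first burn: m = 9710 × exp(−2120/3155.6) = 9710 × 0.51078 = 4,959.67 kg.
After the second burn: m = 4,959.67 × exp(−1860/3155.6) = 4,959.67 × 0.55464 = 2,750.83 kg.
Total propellant = m₀ − m_final = 9710 − 2,750.83 = 6,959.17 kg.

total propellant consumed ≈ 6960 kg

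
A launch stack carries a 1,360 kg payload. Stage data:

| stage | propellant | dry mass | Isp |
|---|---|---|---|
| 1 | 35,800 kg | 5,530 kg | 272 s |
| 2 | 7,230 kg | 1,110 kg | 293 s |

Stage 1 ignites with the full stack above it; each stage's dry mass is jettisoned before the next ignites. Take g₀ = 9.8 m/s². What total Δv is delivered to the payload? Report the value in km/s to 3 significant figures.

Ignition mass of stage 1 = 35,800+5,530 + 7,230+1,110 + 1,360 = 51,030 kg.
Stage 1: m₀ = 51,030 kg, m_f = 51,030 − 35,800 = 15,230 kg; Δv = 272×9.8×ln(3.351) = 2665.6×1.2091 ≈ 3223 m/s.
Stage 2: m₀ = 9,700 kg, m_f = 9,700 − 7,230 = 2,470 kg; Δv = 293×9.8×ln(3.927) = 2871.4×1.3679 ≈ 3928 m/s.
Total Δv = 3223 + 3928 = 7151 m/s.

Δv ≈ 7.15 km/s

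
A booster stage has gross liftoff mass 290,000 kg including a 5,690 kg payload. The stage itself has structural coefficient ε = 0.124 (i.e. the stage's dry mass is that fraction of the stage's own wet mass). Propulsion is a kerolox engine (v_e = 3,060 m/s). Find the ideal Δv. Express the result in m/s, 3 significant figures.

Δv ≈ 5990 m/s

Stage wet mass = m₀ − payload = 290,000 − 5,690 = 284,310 kg.
Stage dry mass = ε × stage wet mass = 0.124 × 284,310 = 35,254.4 kg.
Burnout mass m_f = stage dry + payload = 35,254.4 + 5,690 = 40,944.4 kg.
Δv = v_e · ln(290,000/40,944.4) = 3060.0 × ln(7.083) = 3060.0 × 1.9577 ≈ 5990 m/s.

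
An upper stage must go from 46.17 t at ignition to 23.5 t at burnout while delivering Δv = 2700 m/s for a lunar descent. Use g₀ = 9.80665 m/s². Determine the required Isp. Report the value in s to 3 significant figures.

ln(m₀/m_f) = ln(46170/23500) = ln(1.965) = 0.6753.
Rocket equation: v_e = Δv / ln(m₀/m_f) = 2700 / 0.6753 = 3998.0 m/s.
Isp = v_e / g₀ = 3998.0 / 9.80665 = 407.7 s.

Isp ≈ 408 s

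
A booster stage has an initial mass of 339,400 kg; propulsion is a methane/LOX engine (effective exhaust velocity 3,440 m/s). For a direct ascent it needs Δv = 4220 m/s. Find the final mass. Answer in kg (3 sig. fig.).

final mass ≈ 99500 kg

Using Δv = v_e ln(m₀/m_f): m₀/m_f = exp(Δv / v_e) = exp(4220 / 3440.0) = exp(1.2267) = 3.4101.
m_f = m₀ / 3.4101 = 339,400 / 3.4101 = 99,527.9 kg.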